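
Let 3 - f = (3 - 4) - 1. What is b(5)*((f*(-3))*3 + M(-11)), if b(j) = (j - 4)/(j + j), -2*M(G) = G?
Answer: -79/20 ≈ -3.9500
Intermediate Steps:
M(G) = -G/2
f = 5 (f = 3 - ((3 - 4) - 1) = 3 - (-1 - 1) = 3 - 1*(-2) = 3 + 2 = 5)
b(j) = (-4 + j)/(2*j) (b(j) = (-4 + j)/((2*j)) = (-4 + j)*(1/(2*j)) = (-4 + j)/(2*j))
b(5)*((f*(-3))*3 + M(-11)) = ((1/2)*(-4 + 5)/5)*((5*(-3))*3 - 1/2*(-11)) = ((1/2)*(1/5)*1)*(-15*3 + 11/2) = (-45 + 11/2)/10 = (1/10)*(-79/2) = -79/20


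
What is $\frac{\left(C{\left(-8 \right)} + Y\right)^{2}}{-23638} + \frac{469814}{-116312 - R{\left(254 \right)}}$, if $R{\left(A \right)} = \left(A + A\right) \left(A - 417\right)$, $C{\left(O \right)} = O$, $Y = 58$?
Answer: $- \frac{2797308333}{198015526} \approx -14.127$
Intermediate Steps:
$R{\left(A \right)} = 2 A \left(-417 + A\right)$
$\frac{\left(C{\left(-8 \right)} + Y\right)^{2}}{-23638} + \frac{469814}{-116312 - R{\left(254 \right)}} = \frac{\left(-8 + 58\right)^{2}}{-23638} + \frac{469814}{-116312 - 2 \cdot 254 \left(-417 + 254\right)} = 50^{2} \left(- \frac{1}{23638}\right) + \frac{469814}{-116312 - 2 \cdot 254 \left(-163\right)} = 2500 \left(- \frac{1}{23638}\right) + \frac{469814}{-116312 - -82804} = - \frac{1250}{11819} + \frac{469814}{-116312 + 82804} = - \frac{1250}{11819} + \frac{469814}{-33508} = - \frac{1250}{11819} + 469814 \left(- \frac{1}{33508}\right) = - \frac{1250}{11819} - \frac{234907}{16754} = - \frac{2797308333}{198015526}$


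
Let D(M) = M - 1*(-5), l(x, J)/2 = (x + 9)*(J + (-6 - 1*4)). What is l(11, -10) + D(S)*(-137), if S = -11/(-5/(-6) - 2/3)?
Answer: 7557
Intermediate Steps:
S = -66 (S = -11/(-5*(-1/6) - 2*1/3) = -11/(5/6 - 2/3) = -11/1/6 = -11*6 = -66)
l(x, J) = 2*(-10 + J)*(9 + x) (l(x, J) = 2*((x + 9)*(J + (-6 - 1*4))) = 2*((9 + x)*(J + (-6 - 4))) = 2*((9 + x)*(J - 10)) = 2*((9 + x)*(-10 + J)) = 2*((-10 + J)*(9 + x)) = 2*(-10 + J)*(9 + x))
D(M) = 5 + M (D(M) = M + 5 = 5 + M)
l(11, -10) + D(S)*(-137) = (-180 - 20*11 + 18*(-10) + 2*(-10)*11) + (5 - 66)*(-137) = (-180 - 220 - 180 - 220) - 61*(-137) = -800 + 8357 = 7557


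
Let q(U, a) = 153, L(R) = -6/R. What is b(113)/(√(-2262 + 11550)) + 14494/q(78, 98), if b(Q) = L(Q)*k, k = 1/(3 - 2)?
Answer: 14494/153 - √258/29154 ≈ 94.731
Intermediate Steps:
k = 1 (k = 1/1 = 1)
b(Q) = -6/Q (b(Q) = -6/Q*1 = -6/Q)
b(113)/(√(-2262 + 11550)) + 14494/q(78, 98) = (-6/113)/(√(-2262 + 11550)) + 14494/153 = (-6*1/113)/(√9288) + 14494*(1/153) = -6*√258/1548/113 + 14494/153 = -√258/29154 + 14494/153 = 14494/153 - √258/29154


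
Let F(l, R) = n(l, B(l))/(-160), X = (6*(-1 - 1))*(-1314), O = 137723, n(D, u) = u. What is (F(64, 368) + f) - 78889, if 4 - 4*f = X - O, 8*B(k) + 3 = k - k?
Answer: -61951037/1280 ≈ -48399.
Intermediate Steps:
B(k) = -3/8 (B(k) = -3/8 + (k - k)/8 = -3/8 + (1/8)*0 = -3/8 + 0 = -3/8)
X = 15768 (X = (6*(-2))*(-1314) = -12*(-1314) = 15768)
f = 121959/4 (f = 1 - (15768 - 1*137723)/4 = 1 - (15768 - 137723)/4 = 1 - 1/4*(-121955) = 1 + 121955/4 = 121959/4 ≈ 30490.)
F(l, R) = 3/1280 (F(l, R) = -3/8/(-160) = -3/8*(-1/160) = 3/1280)
(F(64, 368) + f) - 78889 = (3/1280 + 121959/4) - 78889 = 39026883/1280 - 78889 = -61951037/1280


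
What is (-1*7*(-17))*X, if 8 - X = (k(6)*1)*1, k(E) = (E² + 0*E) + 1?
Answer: -3451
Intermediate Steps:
k(E) = 1 + E² (k(E) = (E² + 0) + 1 = E² + 1 = 1 + E²)
X = -29 (X = 8 - (1 + 6²)*1 = 8 - (1 + 36)*1 = 8 - 37*1 = 8 - 37 = -29)
(-1*7*(-17))*X = (-1*7*(-17))*(-29) = -7*(-17)*(-29) = 119*(-29) = -3451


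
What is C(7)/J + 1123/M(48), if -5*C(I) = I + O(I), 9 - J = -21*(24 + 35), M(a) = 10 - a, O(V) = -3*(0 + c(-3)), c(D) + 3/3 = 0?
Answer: -350395/11856 ≈ -29.554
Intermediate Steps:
c(D) = -1 (c(D) = -1 + 0 = -1)
O(V) = 3 (O(V) = -3*(0 - 1) = -3*(-1) = 3)
J = 1248 (J = 9 - (-21)*(24 + 35) = 9 - (-21)*59 = 9 - 1*(-1239) = 9 + 1239 = 1248)
C(I) = -3/5 - I/5 (C(I) = -(I + 3)/5 = -(3 + I)/5 = -3/5 - I/5)
C(7)/J + 1123/M(48) = (-3/5 - 1/5*7)/1248 + 1123/(10 - 1*48) = (-3/5 - 7/5)*(1/1248) + 1123/(10 - 48) = -2*1/1248 + 1123/(-38) = -1/624 + 1123*(-1/38) = -1/624 - 1123/38 = -350395/11856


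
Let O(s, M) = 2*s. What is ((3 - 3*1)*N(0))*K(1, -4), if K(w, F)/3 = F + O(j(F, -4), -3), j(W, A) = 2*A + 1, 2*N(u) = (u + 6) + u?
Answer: 0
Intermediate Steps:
N(u) = 3 + u (N(u) = ((u + 6) + u)/2 = ((6 + u) + u)/2 = (6 + 2*u)/2 = 3 + u)
j(W, A) = 1 + 2*A
K(w, F) = -42 + 3*F (K(w, F) = 3*(F + 2*(1 + 2*(-4))) = 3*(F + 2*(1 - 8)) = 3*(F + 2*(-7)) = 3*(F - 14) = 3*(-14 + F) = -42 + 3*F)
((3 - 3*1)*N(0))*K(1, -4) = ((3 - 3*1)*(3 + 0))*(-42 + 3*(-4)) = ((3 - 3)*3)*(-42 - 12) = (0*3)*(-54) = 0*(-54) = 0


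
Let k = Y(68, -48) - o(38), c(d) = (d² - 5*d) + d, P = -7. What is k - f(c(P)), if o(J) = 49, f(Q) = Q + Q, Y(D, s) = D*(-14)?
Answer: -1155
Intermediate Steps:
c(d) = d² - 4*d
Y(D, s) = -14*D
f(Q) = 2*Q
k = -1001 (k = -14*68 - 1*49 = -952 - 49 = -1001)
k - f(c(P)) = -1001 - 2*(-7*(-4 - 7)) = -1001 - 2*(-7*(-11)) = -1001 - 2*77 = -1001 - 1*154 = -1001 - 154 = -1155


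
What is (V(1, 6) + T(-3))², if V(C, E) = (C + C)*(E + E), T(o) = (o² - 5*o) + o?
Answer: 2025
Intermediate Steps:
T(o) = o² - 4*o
V(C, E) = 4*C*E (V(C, E) = (2*C)*(2*E) = 4*C*E)
(V(1, 6) + T(-3))² = (4*1*6 - 3*(-4 - 3))² = (24 - 3*(-7))² = (24 + 21)² = 45² = 2025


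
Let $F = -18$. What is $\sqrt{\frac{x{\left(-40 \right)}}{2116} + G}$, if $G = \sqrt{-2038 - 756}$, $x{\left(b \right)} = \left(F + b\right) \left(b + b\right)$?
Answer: $\frac{\sqrt{1160 + 529 i \sqrt{2794}}}{23} \approx 5.2486 + 5.0354 i$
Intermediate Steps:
$x{\left(b \right)} = 2 b \left(-18 + b\right)$ ($x{\left(b \right)} = \left(-18 + b\right) \left(b + b\right) = \left(-18 + b\right) 2 b = 2 b \left(-18 + b\right)$)
$G = i \sqrt{2794}$ ($G = \sqrt{-2794} = i \sqrt{2794} \approx 52.858 i$)
$\sqrt{\frac{x{\left(-40 \right)}}{2116} + G} = \sqrt{\frac{2 \left(-40\right) \left(-18 - 40\right)}{2116} + i \sqrt{2794}} = \sqrt{2 \left(-40\right) \left(-58\right) \frac{1}{2116} + i \sqrt{2794}} = \sqrt{4640 \cdot \frac{1}{2116} + i \sqrt{2794}} = \sqrt{\frac{1160}{529} + i \sqrt{2794}}$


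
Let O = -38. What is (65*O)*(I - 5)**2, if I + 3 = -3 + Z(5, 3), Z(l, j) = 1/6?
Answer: -5217875/18 ≈ -2.8988e+5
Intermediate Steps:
Z(l, j) = 1/6
I = -35/6 (I = -3 + (-3 + 1/6) = -3 - 17/6 = -35/6 ≈ -5.8333)
(65*O)*(I - 5)**2 = (65*(-38))*(-35/6 - 5)**2 = -2470*(-65/6)**2 = -2470*4225/36 = -5217875/18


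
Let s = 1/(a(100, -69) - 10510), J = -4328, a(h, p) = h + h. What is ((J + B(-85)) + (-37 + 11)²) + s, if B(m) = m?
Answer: -38528471/10310 ≈ -3737.0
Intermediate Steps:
a(h, p) = 2*h
s = -1/10310 (s = 1/(2*100 - 10510) = 1/(200 - 10510) = 1/(-10310) = -1/10310 ≈ -9.6993e-5)
((J + B(-85)) + (-37 + 11)²) + s = ((-4328 - 85) + (-37 + 11)²) - 1/10310 = (-4413 + (-26)²) - 1/10310 = (-4413 + 676) - 1/10310 = -3737 - 1/10310 = -38528471/10310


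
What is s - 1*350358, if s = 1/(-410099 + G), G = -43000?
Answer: -158746859443/453099 ≈ -3.5036e+5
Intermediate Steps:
s = -1/453099 (s = 1/(-410099 - 43000) = 1/(-453099) = -1/453099 ≈ -2.2070e-6)
s - 1*350358 = -1/453099 - 1*350358 = -1/453099 - 350358 = -158746859443/453099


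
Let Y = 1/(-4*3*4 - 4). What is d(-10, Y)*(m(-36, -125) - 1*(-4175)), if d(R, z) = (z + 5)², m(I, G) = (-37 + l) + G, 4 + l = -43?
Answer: 133021623/1352 ≈ 98389.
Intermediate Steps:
l = -47 (l = -4 - 43 = -47)
m(I, G) = -84 + G (m(I, G) = (-37 - 47) + G = -84 + G)
Y = -1/52 (Y = 1/(-12*4 - 4) = 1/(-48 - 4) = 1/(-52) = -1/52 ≈ -0.019231)
d(R, z) = (5 + z)²
d(-10, Y)*(m(-36, -125) - 1*(-4175)) = (5 - 1/52)²*((-84 - 125) - 1*(-4175)) = (259/52)²*(-209 + 4175) = (67081/2704)*3966 = 133021623/1352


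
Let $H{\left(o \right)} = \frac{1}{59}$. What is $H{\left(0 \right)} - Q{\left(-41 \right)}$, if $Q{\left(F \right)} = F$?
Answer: $\frac{2420}{59} \approx 41.017$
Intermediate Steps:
$H{\left(o \right)} = \frac{1}{59}$
$H{\left(0 \right)} - Q{\left(-41 \right)} = \frac{1}{59} - -41 = \frac{1}{59} + 41 = \frac{2420}{59}$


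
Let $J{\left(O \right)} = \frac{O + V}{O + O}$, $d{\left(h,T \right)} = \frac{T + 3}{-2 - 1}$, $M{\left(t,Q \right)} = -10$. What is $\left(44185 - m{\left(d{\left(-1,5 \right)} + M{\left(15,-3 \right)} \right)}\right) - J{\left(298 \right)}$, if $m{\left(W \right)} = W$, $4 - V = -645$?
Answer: $\frac{79022587}{1788} \approx 44196.0$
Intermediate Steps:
$V = 649$ ($V = 4 - -645 = 4 + 645 = 649$)
$d{\left(h,T \right)} = -1 - \frac{T}{3}$ ($d{\left(h,T \right)} = \frac{3 + T}{-3} = \left(3 + T\right) \left(- \frac{1}{3}\right) = -1 - \frac{T}{3}$)
$J{\left(O \right)} = \frac{649 + O}{2 O}$ ($J{\left(O \right)} = \frac{O + 649}{O + O} = \frac{649 + O}{2 O}$)
$\left(44185 - m{\left(d{\left(-1,5 \right)} + M{\left(15,-3 \right)} \right)}\right) - J{\left(298 \right)} = \left(44185 - \left(\left(-1 - \frac{5}{3}\right) - 10\right)\right) - \frac{649 + 298}{2 \cdot 298} = \left(44185 - \left(\left(-1 - \frac{5}{3}\right) - 10\right)\right) - \frac{1}{2} \cdot \frac{1}{298} \cdot 947 = \left(44185 - \left(- \frac{8}{3} - 10\right)\right) - \frac{947}{596} = \left(44185 - - \frac{38}{3}\right) - \frac{947}{596} = \left(44185 + \frac{38}{3}\right) - \frac{947}{596} = \frac{132593}{3} - \frac{947}{596} = \frac{79022587}{1788}$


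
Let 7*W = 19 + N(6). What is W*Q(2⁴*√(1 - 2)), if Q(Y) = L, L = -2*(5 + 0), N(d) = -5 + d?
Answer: -200/7 ≈ -28.571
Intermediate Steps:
L = -10 (L = -2*5 = -10)
W = 20/7 (W = (19 + (-5 + 6))/7 = (19 + 1)/7 = (⅐)*20 = 20/7 ≈ 2.8571)
Q(Y) = -10
W*Q(2⁴*√(1 - 2)) = (20/7)*(-10) = -200/7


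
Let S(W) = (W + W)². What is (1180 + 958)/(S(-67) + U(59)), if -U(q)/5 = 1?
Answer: 2138/17951 ≈ 0.11910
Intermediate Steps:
U(q) = -5 (U(q) = -5*1 = -5)
S(W) = 4*W² (S(W) = (2*W)² = 4*W²)
(1180 + 958)/(S(-67) + U(59)) = (1180 + 958)/(4*(-67)² - 5) = 2138/(4*4489 - 5) = 2138/(17956 - 5) = 2138/17951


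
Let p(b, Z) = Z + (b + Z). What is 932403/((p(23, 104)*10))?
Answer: 310801/770 ≈ 403.64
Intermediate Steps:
p(b, Z) = b + 2*Z (p(b, Z) = Z + (Z + b) = b + 2*Z)
932403/((p(23, 104)*10)) = 932403/(((23 + 2*104)*10)) = 932403/(((23 + 208)*10)) = 932403/((231*10)) = 932403/2310 = 932403*(1/2310) = 310801/770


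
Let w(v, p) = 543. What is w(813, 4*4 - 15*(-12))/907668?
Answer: 181/302556 ≈ 0.00059824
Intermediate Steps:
w(813, 4*4 - 15*(-12))/907668 = 543/907668 = 543*(1/907668) = 181/302556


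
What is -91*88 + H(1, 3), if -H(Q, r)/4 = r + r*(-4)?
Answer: -7972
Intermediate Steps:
H(Q, r) = 12*r (H(Q, r) = -4*(r + r*(-4)) = -4*(r - 4*r) = -(-12)*r = 12*r)
-91*88 + H(1, 3) = -91*88 + 12*3 = -8008 + 36 = -7972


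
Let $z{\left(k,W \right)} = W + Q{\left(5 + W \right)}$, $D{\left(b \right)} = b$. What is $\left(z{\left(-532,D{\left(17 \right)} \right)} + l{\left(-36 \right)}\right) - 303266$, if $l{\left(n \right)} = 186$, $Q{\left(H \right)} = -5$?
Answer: $-303068$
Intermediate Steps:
$z{\left(k,W \right)} = -5 + W$ ($z{\left(k,W \right)} = W - 5 = -5 + W$)
$\left(z{\left(-532,D{\left(17 \right)} \right)} + l{\left(-36 \right)}\right) - 303266 = \left(\left(-5 + 17\right) + 186\right) - 303266 = \left(12 + 186\right) - 303266 = 198 - 303266 = -303068$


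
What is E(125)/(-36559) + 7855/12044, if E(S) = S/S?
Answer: 287158901/440316596 ≈ 0.65216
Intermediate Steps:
E(S) = 1
E(125)/(-36559) + 7855/12044 = 1/(-36559) + 7855/12044 = 1*(-1/36559) + 7855*(1/12044) = -1/36559 + 7855/12044 = 287158901/440316596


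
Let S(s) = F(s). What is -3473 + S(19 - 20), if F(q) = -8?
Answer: -3481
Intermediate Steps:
S(s) = -8
-3473 + S(19 - 20) = -3473 - 8 = -3481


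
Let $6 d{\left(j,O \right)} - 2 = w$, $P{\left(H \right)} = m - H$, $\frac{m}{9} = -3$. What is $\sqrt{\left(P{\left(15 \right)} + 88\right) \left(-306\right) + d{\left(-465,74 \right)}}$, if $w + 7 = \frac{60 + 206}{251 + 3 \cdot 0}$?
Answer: $\frac{i \sqrt{31926364170}}{1506} \approx 118.65 i$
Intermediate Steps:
$m = -27$ ($m = 9 \left(-3\right) = -27$)
$P{\left(H \right)} = -27 - H$
$w = - \frac{1491}{251}$ ($w = -7 + \frac{60 + 206}{251 + 3 \cdot 0} = -7 + \frac{266}{251 + 0} = -7 + \frac{266}{251} = - \frac{1491}{251} \approx -5.9402$)
$d{\left(j,O \right)} = - \frac{989}{1506}$ ($d{\left(j,O \right)} = \frac{1}{3} + \frac{1}{6} \left(- \frac{1491}{251}\right) = \frac{1}{3} - \frac{497}{502} = - \frac{989}{1506}$)
$\sqrt{\left(P{\left(15 \right)} + 88\right) \left(-306\right) + d{\left(-465,74 \right)}} = \sqrt{\left(\left(-27 - 15\right) + 88\right) \left(-306\right) - \frac{989}{1506}} = \sqrt{\left(-42 + 88\right) \left(-306\right) - \frac{989}{1506}} = \sqrt{46 \left(-306\right) - \frac{989}{1506}} = \sqrt{-14076 - \frac{989}{1506}} = \sqrt{- \frac{21199445}{1506}} = \frac{i \sqrt{31926364170}}{1506}$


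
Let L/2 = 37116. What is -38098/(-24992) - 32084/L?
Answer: 126640463/115950384 ≈ 1.0922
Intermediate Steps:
L = 74232 (L = 2*37116 = 74232)
-38098/(-24992) - 32084/L = -38098/(-24992) - 32084/74232 = -38098*(-1/24992) - 32084*1/74232 = 19049/12496 - 8021/18558 = 126640463/115950384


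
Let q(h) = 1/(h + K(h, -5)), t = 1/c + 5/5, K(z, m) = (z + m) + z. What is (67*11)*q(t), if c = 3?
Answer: -737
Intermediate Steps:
K(z, m) = m + 2*z (K(z, m) = (m + z) + z = m + 2*z)
t = 4/3 (t = 1/3 + 5/5 = 1*(⅓) + 5*(⅕) = ⅓ + 1 = 4/3 ≈ 1.3333)
q(h) = 1/(-5 + 3*h) (q(h) = 1/(h + (-5 + 2*h)) = 1/(-5 + 3*h))
(67*11)*q(t) = (67*11)/(-5 + 3*(4/3)) = 737/(-5 + 4) = 737/(-1) = 737*(-1) = -737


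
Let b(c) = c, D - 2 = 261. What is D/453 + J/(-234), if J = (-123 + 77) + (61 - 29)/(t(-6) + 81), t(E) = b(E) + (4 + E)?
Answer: 999874/1289691 ≈ 0.77528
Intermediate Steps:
D = 263 (D = 2 + 261 = 263)
t(E) = 4 + 2*E (t(E) = E + (4 + E) = 4 + 2*E)
J = -3326/73 (J = (-123 + 77) + (61 - 29)/((4 + 2*(-6)) + 81) = -46 + 32/((4 - 12) + 81) = -46 + 32/(-8 + 81) = -46 + 32/73 = -3326/73 ≈ -45.562)
D/453 + J/(-234) = 263/453 - 3326/73/(-234) = 263*(1/453) - 3326/73*(-1/234) = 263/453 + 1663/8541 = 999874/1289691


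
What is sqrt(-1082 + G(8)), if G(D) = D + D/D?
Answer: I*sqrt(1073) ≈ 32.757*I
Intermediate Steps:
G(D) = 1 + D (G(D) = D + 1 = 1 + D)
sqrt(-1082 + G(8)) = sqrt(-1082 + (1 + 8)) = sqrt(-1082 + 9) = sqrt(-1073) = I*sqrt(1073)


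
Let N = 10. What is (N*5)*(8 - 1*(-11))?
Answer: 950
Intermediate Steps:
(N*5)*(8 - 1*(-11)) = (10*5)*(8 - 1*(-11)) = 50*(8 + 11) = 50*19 = 950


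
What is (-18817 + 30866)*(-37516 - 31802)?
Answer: -835212582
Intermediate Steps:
(-18817 + 30866)*(-37516 - 31802) = 12049*(-69318) = -835212582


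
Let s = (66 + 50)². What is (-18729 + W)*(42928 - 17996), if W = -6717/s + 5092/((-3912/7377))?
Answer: -387322612105607/548332 ≈ -7.0637e+8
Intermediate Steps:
s = 13456 (s = 116² = 13456)
W = -21061800367/2193328 (W = -6717/13456 + 5092/((-3912/7377)) = -6717*1/13456 + 5092/((-3912*1/7377)) = -6717/13456 + 5092/(-1304/2459) = -6717/13456 + 5092*(-2459/1304) = -6717/13456 - 3130307/326 = -21061800367/2193328 ≈ -9602.7)
(-18729 + W)*(42928 - 17996) = (-18729 - 21061800367/2193328)*(42928 - 17996) = -62140640479/2193328*24932 = -387322612105607/548332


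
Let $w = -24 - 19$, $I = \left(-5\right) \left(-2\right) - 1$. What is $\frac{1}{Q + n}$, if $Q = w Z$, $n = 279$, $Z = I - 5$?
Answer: $\frac{1}{107} \approx 0.0093458$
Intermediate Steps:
$I = 9$ ($I = 10 - 1 = 9$)
$Z = 4$ ($Z = 9 - 5 = 4$)
$w = -43$
$Q = -172$ ($Q = \left(-43\right) 4 = -172$)
$\frac{1}{Q + n} = \frac{1}{-172 + 279} = \frac{1}{107}$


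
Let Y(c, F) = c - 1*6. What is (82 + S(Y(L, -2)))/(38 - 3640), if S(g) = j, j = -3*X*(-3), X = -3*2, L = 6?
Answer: -14/1801 ≈ -0.0077735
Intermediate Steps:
X = -6
j = -54 (j = -3*(-6)*(-3) = 18*(-3) = -54)
Y(c, F) = -6 + c (Y(c, F) = c - 6 = -6 + c)
S(g) = -54
(82 + S(Y(L, -2)))/(38 - 3640) = (82 - 54)/(38 - 3640) = 28/(-3602) = 28*(-1/3602) = -14/1801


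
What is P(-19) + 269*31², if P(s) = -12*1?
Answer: 258497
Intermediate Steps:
P(s) = -12
P(-19) + 269*31² = -12 + 269*31² = -12 + 269*961 = -12 + 258509 = 258497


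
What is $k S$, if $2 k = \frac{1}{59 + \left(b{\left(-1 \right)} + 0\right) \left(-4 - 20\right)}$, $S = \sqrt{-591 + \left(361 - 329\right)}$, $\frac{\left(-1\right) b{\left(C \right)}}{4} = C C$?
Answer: $\frac{i \sqrt{559}}{310} \approx 0.076268 i$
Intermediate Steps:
$b{\left(C \right)} = - 4 C^{2}$ ($b{\left(C \right)} = - 4 C C = - 4 C^{2}$)
$S = i \sqrt{559}$ ($S = \sqrt{-591 + 32} = \sqrt{-559} = i \sqrt{559} \approx 23.643 i$)
$k = \frac{1}{310}$ ($k = \frac{1}{2 \left(59 + \left(- 4 \left(-1\right)^{2} + 0\right) \left(-4 - 20\right)\right)} = \frac{1}{2 \left(59 + \left(\left(-4\right) 1 + 0\right) \left(-24\right)\right)} = \frac{1}{2 \left(59 + \left(-4 + 0\right) \left(-24\right)\right)} = \frac{1}{2 \left(59 - -96\right)} = \frac{1}{2 \left(59 + 96\right)} = \frac{1}{2 \cdot 155} = \frac{1}{2} \cdot \frac{1}{155} = \frac{1}{310} \approx 0.0032258$)
$k S = \frac{i \sqrt{559}}{310}$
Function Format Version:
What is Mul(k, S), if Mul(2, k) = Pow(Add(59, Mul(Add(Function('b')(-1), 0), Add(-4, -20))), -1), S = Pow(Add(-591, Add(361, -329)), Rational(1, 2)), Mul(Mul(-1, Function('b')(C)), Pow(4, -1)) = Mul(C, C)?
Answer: Mul(Rational(1, 310), I, Pow(559, Rational(1, 2))) ≈ Mul(0.076268, I)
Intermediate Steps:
Function('b')(C) = Mul(-4, Pow(C, 2)) (Function('b')(C) = Mul(-4, Mul(C, C)) = Mul(-4, Pow(C, 2)))
S = Mul(I, Pow(559, Rational(1, 2))) (S = Pow(Add(-591, 32), Rational(1, 2)) = Pow(-559, Rational(1, 2)) = Mul(I, Pow(559, Rational(1, 2))) ≈ Mul(23.643, I))
k = Rational(1, 310) (k = Mul(Rational(1, 2), Pow(Add(59, Mul(Add(Mul(-4, Pow(-1, 2)), 0), Add(-4, -20))), -1)) = Mul(Rational(1, 2), Pow(Add(59, Mul(Add(Mul(-4, 1), 0), -24)), -1)) = Mul(Rational(1, 2), Pow(Add(59, Mul(Add(-4, 0), -24)), -1)) = Mul(Rational(1, 2), Pow(Add(59, Mul(-4, -24)), -1)) = Mul(Rational(1, 2), Pow(Add(59, 96), -1)) = Mul(Rational(1, 2), Pow(155, -1)) = Mul(Rational(1, 2), Rational(1, 155)) = Rational(1, 310) ≈ 0.0032258)
Mul(k, S) = Mul(Rational(1, 310), Mul(I, Pow(559, Rational(1, 2)))) = Mul(Rational(1, 310), I, Pow(559, Rational(1, 2)))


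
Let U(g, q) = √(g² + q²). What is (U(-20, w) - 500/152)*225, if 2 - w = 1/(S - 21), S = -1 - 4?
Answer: -28125/38 + 225*√273209/26 ≈ 3783.2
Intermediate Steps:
S = -5
w = 53/26 (w = 2 - 1/(-5 - 21) = 2 - 1/(-26) = 2 - 1*(-1/26) = 2 + 1/26 = 53/26 ≈ 2.0385)
(U(-20, w) - 500/152)*225 = (√((-20)² + (53/26)²) - 500/152)*225 = (√(400 + 2809/676) - 500*1/152)*225 = (√(273209/676) - 125/38)*225 = (√273209/26 - 125/38)*225 = (-125/38 + √273209/26)*225 = -28125/38 + 225*√273209/26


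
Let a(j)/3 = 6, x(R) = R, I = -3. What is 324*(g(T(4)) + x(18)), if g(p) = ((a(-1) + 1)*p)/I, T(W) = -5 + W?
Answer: 7884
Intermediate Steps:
a(j) = 18 (a(j) = 3*6 = 18)
g(p) = -19*p/3 (g(p) = ((18 + 1)*p)/(-3) = (19*p)*(-1/3) = -19*p/3)
324*(g(T(4)) + x(18)) = 324*(-19*(-5 + 4)/3 + 18) = 324*(-19/3*(-1) + 18) = 324*(19/3 + 18) = 324*(73/3) = 7884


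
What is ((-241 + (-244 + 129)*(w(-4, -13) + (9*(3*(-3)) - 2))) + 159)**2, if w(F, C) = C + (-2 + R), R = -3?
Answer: 133010089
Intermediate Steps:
w(F, C) = -5 + C (w(F, C) = C + (-2 - 3) = C - 5 = -5 + C)
((-241 + (-244 + 129)*(w(-4, -13) + (9*(3*(-3)) - 2))) + 159)**2 = ((-241 + (-244 + 129)*((-5 - 13) + (9*(3*(-3)) - 2))) + 159)**2 = ((-241 - 115*(-18 + (9*(-9) - 2))) + 159)**2 = ((-241 - 115*(-18 + (-81 - 2))) + 159)**2 = ((-241 - 115*(-18 - 83)) + 159)**2 = ((-241 - 115*(-101)) + 159)**2 = ((-241 + 11615) + 159)**2 = (11374 + 159)**2 = 11533**2 = 133010089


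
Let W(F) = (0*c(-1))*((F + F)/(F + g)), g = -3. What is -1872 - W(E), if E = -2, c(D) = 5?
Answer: -1872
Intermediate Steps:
W(F) = 0 (W(F) = (0*5)*((F + F)/(F - 3)) = 0*((2*F)/(-3 + F)) = 0*(2*F/(-3 + F)) = 0)
-1872 - W(E) = -1872 - 1*0 = -1872 + 0 = -1872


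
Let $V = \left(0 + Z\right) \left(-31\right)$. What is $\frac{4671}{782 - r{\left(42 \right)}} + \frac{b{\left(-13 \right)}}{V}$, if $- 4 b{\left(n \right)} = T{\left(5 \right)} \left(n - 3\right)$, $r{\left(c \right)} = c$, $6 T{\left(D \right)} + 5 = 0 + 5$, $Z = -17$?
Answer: $\frac{4671}{740} \approx 6.3122$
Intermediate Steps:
$T{\left(D \right)} = 0$ ($T{\left(D \right)} = - \frac{5}{6} + \frac{0 + 5}{6} = - \frac{5}{6} + \frac{1}{6} \cdot 5 = - \frac{5}{6} + \frac{5}{6} = 0$)
$b{\left(n \right)} = 0$ ($b{\left(n \right)} = - \frac{0 \left(n - 3\right)}{4} = - \frac{0 \left(-3 + n\right)}{4} = \left(- \frac{1}{4}\right) 0 = 0$)
$V = 527$ ($V = \left(0 - 17\right) \left(-31\right) = \left(-17\right) \left(-31\right) = 527$)
$\frac{4671}{782 - r{\left(42 \right)}} + \frac{b{\left(-13 \right)}}{V} = \frac{4671}{782 - 42} + \frac{0}{527} = \frac{4671}{782 - 42} + 0 \cdot \frac{1}{527} = \frac{4671}{740} + 0 = \frac{4671}{740}$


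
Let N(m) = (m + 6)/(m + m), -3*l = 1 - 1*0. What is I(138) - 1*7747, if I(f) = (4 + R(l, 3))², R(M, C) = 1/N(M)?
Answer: -2234527/289 ≈ -7731.9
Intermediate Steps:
l = -⅓ (l = -(1 - 1*0)/3 = -(1 + 0)/3 = -⅓*1 = -⅓ ≈ -0.33333)
N(m) = (6 + m)/(2*m) (N(m) = (6 + m)/((2*m)) = (6 + m)*(1/(2*m)) = (6 + m)/(2*m))
R(M, C) = 2*M/(6 + M) (R(M, C) = 1/((6 + M)/(2*M)) = 2*M/(6 + M))
I(f) = 4356/289 (I(f) = (4 + 2*(-⅓)/(6 - ⅓))² = (4 + 2*(-⅓)/(17/3))² = (4 + 2*(-⅓)*(3/17))² = (4 - 2/17)² = (66/17)² = 4356/289)
I(138) - 1*7747 = 4356/289 - 1*7747 = 4356/289 - 7747 = -2234527/289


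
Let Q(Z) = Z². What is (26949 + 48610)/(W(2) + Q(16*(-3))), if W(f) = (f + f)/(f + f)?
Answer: 75559/2305 ≈ 32.780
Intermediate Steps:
W(f) = 1 (W(f) = (2*f)/((2*f)) = (2*f)*(1/(2*f)) = 1)
(26949 + 48610)/(W(2) + Q(16*(-3))) = (26949 + 48610)/(1 + (16*(-3))²) = 75559/(1 + (-48)²) = 75559/(1 + 2304) = 75559/2305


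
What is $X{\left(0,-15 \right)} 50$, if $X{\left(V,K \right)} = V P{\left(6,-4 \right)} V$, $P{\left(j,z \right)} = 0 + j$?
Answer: $0$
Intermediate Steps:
$P{\left(j,z \right)} = j$
$X{\left(V,K \right)} = 6 V^{2}$ ($X{\left(V,K \right)} = V 6 V = 6 V V = 6 V^{2}$)
$X{\left(0,-15 \right)} 50 = 6 \cdot 0^{2} \cdot 50 = 6 \cdot 0 \cdot 50 = 0 \cdot 50 = 0$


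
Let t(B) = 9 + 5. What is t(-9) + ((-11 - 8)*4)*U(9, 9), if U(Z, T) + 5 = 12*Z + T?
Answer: -8498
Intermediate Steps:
t(B) = 14
U(Z, T) = -5 + T + 12*Z (U(Z, T) = -5 + (12*Z + T) = -5 + (T + 12*Z) = -5 + T + 12*Z)
t(-9) + ((-11 - 8)*4)*U(9, 9) = 14 + ((-11 - 8)*4)*(-5 + 9 + 12*9) = 14 + (-19*4)*(-5 + 9 + 108) = 14 - 76*112 = 14 - 8512 = -8498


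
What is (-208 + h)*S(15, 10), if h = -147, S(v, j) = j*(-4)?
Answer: 14200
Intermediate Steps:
S(v, j) = -4*j
(-208 + h)*S(15, 10) = (-208 - 147)*(-4*10) = -355*(-40) = 14200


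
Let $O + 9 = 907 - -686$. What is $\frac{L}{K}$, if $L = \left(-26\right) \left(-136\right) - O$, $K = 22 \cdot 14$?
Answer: $\frac{488}{77} \approx 6.3377$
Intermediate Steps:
$O = 1584$ ($O = -9 + \left(907 - -686\right) = -9 + \left(907 + 686\right) = -9 + 1593 = 1584$)
$K = 308$
$L = 1952$ ($L = \left(-26\right) \left(-136\right) - 1584 = 3536 - 1584 = 1952$)
$\frac{L}{K} = \frac{1952}{308} = 1952 \cdot \frac{1}{308} = \frac{488}{77}$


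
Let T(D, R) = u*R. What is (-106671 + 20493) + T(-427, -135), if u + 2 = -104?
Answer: -71868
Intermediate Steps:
u = -106 (u = -2 - 104 = -106)
T(D, R) = -106*R
(-106671 + 20493) + T(-427, -135) = (-106671 + 20493) - 106*(-135) = -86178 + 14310 = -71868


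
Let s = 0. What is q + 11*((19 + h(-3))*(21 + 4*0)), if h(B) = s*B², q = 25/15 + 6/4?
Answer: 26353/6 ≈ 4392.2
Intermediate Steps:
q = 19/6 (q = 25*(1/15) + 6*(¼) = 5/3 + 3/2 = 19/6 ≈ 3.1667)
h(B) = 0 (h(B) = 0*B² = 0)
q + 11*((19 + h(-3))*(21 + 4*0)) = 19/6 + 11*((19 + 0)*(21 + 4*0)) = 19/6 + 11*(19*(21 + 0)) = 19/6 + 11*(19*21) = 19/6 + 11*399 = 19/6 + 4389 = 26353/6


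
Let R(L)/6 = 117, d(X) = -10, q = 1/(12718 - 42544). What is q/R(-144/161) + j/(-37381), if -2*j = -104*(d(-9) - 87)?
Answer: 105610488107/782677845612 ≈ 0.13493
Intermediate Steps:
q = -1/29826 (q = 1/(-29826) = -1/29826 ≈ -3.3528e-5)
R(L) = 702 (R(L) = 6*117 = 702)
j = -5044 (j = -(-52)*(-10 - 87) = -(-52)*(-97) = -1/2*10088 = -5044)
q/R(-144/161) + j/(-37381) = -1/29826/702 - 5044/(-37381) = -1/29826*1/702 - 5044*(-1/37381) = -1/20937852 + 5044/37381 = 105610488107/782677845612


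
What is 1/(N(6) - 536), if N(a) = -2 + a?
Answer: -1/532 ≈ -0.0018797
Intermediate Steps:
1/(N(6) - 536) = 1/((-2 + 6) - 536) = 1/(4 - 536) = 1/(-532) = -1/532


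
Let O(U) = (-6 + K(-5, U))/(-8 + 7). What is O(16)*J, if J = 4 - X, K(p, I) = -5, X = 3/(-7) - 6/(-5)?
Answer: 1243/35 ≈ 35.514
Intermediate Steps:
X = 27/35 (X = 3*(-⅐) - 6*(-⅕) = -3/7 + 6/5 = 27/35 ≈ 0.77143)
O(U) = 11 (O(U) = (-6 - 5)/(-8 + 7) = -11/(-1) = -11*(-1) = 11)
J = 113/35 (J = 4 - 1*27/35 = 4 - 27/35 = 113/35 ≈ 3.2286)
O(16)*J = 11*(113/35) = 1243/35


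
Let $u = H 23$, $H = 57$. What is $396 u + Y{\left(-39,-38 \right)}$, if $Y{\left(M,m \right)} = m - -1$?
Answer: $519119$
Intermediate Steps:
$Y{\left(M,m \right)} = 1 + m$ ($Y{\left(M,m \right)} = m + 1 = 1 + m$)
$u = 1311$ ($u = 57 \cdot 23 = 1311$)
$396 u + Y{\left(-39,-38 \right)} = 396 \cdot 1311 + \left(1 - 38\right) = 519156 - 37 = 519119$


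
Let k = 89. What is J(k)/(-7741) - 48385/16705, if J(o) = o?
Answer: -75207006/25862681 ≈ -2.9079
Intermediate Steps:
J(k)/(-7741) - 48385/16705 = 89/(-7741) - 48385/16705 = 89*(-1/7741) - 48385*1/16705 = -89/7741 - 9677/3341 = -75207006/25862681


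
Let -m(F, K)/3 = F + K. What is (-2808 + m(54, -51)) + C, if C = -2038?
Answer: -4855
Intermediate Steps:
m(F, K) = -3*F - 3*K (m(F, K) = -3*(F + K) = -3*F - 3*K)
(-2808 + m(54, -51)) + C = (-2808 + (-3*54 - 3*(-51))) - 2038 = (-2808 + (-162 + 153)) - 2038 = (-2808 - 9) - 2038 = -2817 - 2038 = -4855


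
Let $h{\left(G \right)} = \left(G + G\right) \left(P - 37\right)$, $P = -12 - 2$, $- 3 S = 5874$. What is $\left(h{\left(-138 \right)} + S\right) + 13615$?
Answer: $25733$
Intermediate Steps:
$S = -1958$ ($S = \left(- \frac{1}{3}\right) 5874 = -1958$)
$P = -14$
$h{\left(G \right)} = - 102 G$ ($h{\left(G \right)} = \left(G + G\right) \left(-14 - 37\right) = 2 G \left(-51\right) = - 102 G$)
$\left(h{\left(-138 \right)} + S\right) + 13615 = \left(\left(-102\right) \left(-138\right) - 1958\right) + 13615 = \left(14076 - 1958\right) + 13615 = 12118 + 13615 = 25733$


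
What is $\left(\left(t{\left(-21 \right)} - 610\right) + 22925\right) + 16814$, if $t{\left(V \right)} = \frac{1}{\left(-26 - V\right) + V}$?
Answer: $\frac{1017353}{26} \approx 39129.0$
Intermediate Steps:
$t{\left(V \right)} = - \frac{1}{26}$ ($t{\left(V \right)} = \frac{1}{-26} = - \frac{1}{26}$)
$\left(\left(t{\left(-21 \right)} - 610\right) + 22925\right) + 16814 = \left(\left(- \frac{1}{26} - 610\right) + 22925\right) + 16814 = \left(- \frac{15861}{26} + 22925\right) + 16814 = \frac{580189}{26} + 16814 = \frac{1017353}{26}$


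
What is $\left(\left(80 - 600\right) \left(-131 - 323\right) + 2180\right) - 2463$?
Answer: $235797$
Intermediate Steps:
$\left(\left(80 - 600\right) \left(-131 - 323\right) + 2180\right) - 2463 = \left(\left(-520\right) \left(-454\right) + 2180\right) - 2463 = \left(236080 + 2180\right) - 2463 = 238260 - 2463 = 235797$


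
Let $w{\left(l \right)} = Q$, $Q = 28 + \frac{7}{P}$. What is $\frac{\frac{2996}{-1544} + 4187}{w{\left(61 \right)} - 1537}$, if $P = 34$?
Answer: $- \frac{27462361}{9900707} \approx -2.7738$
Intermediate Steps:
$Q = \frac{959}{34}$ ($Q = 28 + \frac{7}{34} = \frac{959}{34} \approx 28.206$)
$w{\left(l \right)} = \frac{959}{34}$
$\frac{\frac{2996}{-1544} + 4187}{w{\left(61 \right)} - 1537} = \frac{\frac{2996}{-1544} + 4187}{\frac{959}{34} - 1537} = \frac{2996 \left(- \frac{1}{1544}\right) + 4187}{- \frac{51299}{34}} = \left(- \frac{749}{386} + 4187\right) \left(- \frac{34}{51299}\right) = \frac{1615433}{386} \left(- \frac{34}{51299}\right) = - \frac{27462361}{9900707}$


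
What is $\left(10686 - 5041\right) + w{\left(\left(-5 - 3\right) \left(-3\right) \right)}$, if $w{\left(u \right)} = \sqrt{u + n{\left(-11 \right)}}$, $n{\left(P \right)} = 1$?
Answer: $5650$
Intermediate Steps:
$w{\left(u \right)} = \sqrt{1 + u}$ ($w{\left(u \right)} = \sqrt{u + 1} = \sqrt{1 + u}$)
$\left(10686 - 5041\right) + w{\left(\left(-5 - 3\right) \left(-3\right) \right)} = \left(10686 - 5041\right) + \sqrt{1 + \left(-5 - 3\right) \left(-3\right)} = 5645 + \sqrt{1 - -24} = 5645 + \sqrt{1 + 24} = 5645 + \sqrt{25} = 5645 + 5 = 5650$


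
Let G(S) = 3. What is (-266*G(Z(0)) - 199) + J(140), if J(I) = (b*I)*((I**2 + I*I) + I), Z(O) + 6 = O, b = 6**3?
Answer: 1189640603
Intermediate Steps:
b = 216
Z(O) = -6 + O
J(I) = 216*I*(I + 2*I**2) (J(I) = (216*I)*((I**2 + I*I) + I) = (216*I)*((I**2 + I**2) + I) = (216*I)*(2*I**2 + I) = (216*I)*(I + 2*I**2) = 216*I*(I + 2*I**2))
(-266*G(Z(0)) - 199) + J(140) = (-266*3 - 199) + 140**2*(216 + 432*140) = (-798 - 199) + 19600*(216 + 60480) = -997 + 19600*60696 = -997 + 1189641600 = 1189640603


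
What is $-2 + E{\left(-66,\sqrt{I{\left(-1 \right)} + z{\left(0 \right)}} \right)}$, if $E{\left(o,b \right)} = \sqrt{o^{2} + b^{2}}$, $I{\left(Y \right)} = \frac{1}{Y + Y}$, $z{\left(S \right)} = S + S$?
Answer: $-2 + \frac{\sqrt{17422}}{2} \approx 63.996$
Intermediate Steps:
$z{\left(S \right)} = 2 S$
$I{\left(Y \right)} = \frac{1}{2 Y}$
$E{\left(o,b \right)} = \sqrt{b^{2} + o^{2}}$
$-2 + E{\left(-66,\sqrt{I{\left(-1 \right)} + z{\left(0 \right)}} \right)} = -2 + \sqrt{\left(\sqrt{\frac{1}{2 \left(-1\right)} + 2 \cdot 0}\right)^{2} + \left(-66\right)^{2}} = -2 + \sqrt{\left(\sqrt{\frac{1}{2} \left(-1\right) + 0}\right)^{2} + 4356} = -2 + \sqrt{\left(\sqrt{- \frac{1}{2} + 0}\right)^{2} + 4356} = -2 + \sqrt{\left(\sqrt{- \frac{1}{2}}\right)^{2} + 4356} = -2 + \sqrt{\left(\frac{i \sqrt{2}}{2}\right)^{2} + 4356} = -2 + \sqrt{- \frac{1}{2} + 4356} = -2 + \sqrt{\frac{8711}{2}} = -2 + \frac{\sqrt{17422}}{2}$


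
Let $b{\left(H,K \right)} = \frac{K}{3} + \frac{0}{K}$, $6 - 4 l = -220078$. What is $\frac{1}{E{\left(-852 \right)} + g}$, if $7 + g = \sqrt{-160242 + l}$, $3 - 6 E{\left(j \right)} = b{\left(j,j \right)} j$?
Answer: $- \frac{161338}{6507908445} - \frac{4 i \sqrt{105221}}{6507908445} \approx -2.4791 \cdot 10^{-5} - 1.9937 \cdot 10^{-7} i$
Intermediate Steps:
$l = 55021$ ($l = \frac{3}{2} - - \frac{110039}{2} = \frac{3}{2} + \frac{110039}{2} = 55021$)
$b{\left(H,K \right)} = \frac{K}{3}$ ($b{\left(H,K \right)} = K \frac{1}{3} + 0 = \frac{K}{3} + 0 = \frac{K}{3}$)
$E{\left(j \right)} = \frac{1}{2} - \frac{j^{2}}{18}$ ($E{\left(j \right)} = \frac{1}{2} - \frac{\frac{j}{3} j}{6} = \frac{1}{2} - \frac{\frac{1}{3} j^{2}}{6} = \frac{1}{2} - \frac{j^{2}}{18}$)
$g = -7 + i \sqrt{105221}$ ($g = -7 + \sqrt{-160242 + 55021} = -7 + \sqrt{-105221} = -7 + i \sqrt{105221} \approx -7.0 + 324.38 i$)
$\frac{1}{E{\left(-852 \right)} + g} = \frac{1}{\left(\frac{1}{2} - \frac{\left(-852\right)^{2}}{18}\right) - \left(7 - i \sqrt{105221}\right)} = \frac{1}{\left(\frac{1}{2} - 40328\right) - \left(7 - i \sqrt{105221}\right)} = \frac{1}{- \frac{80655}{2} - \left(7 - i \sqrt{105221}\right)} = \frac{1}{- \frac{80669}{2} + i \sqrt{105221}}$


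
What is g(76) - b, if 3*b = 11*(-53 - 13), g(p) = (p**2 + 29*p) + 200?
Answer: 8422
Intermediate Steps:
g(p) = 200 + p**2 + 29*p
b = -242 (b = (11*(-53 - 13))/3 = (11*(-66))/3 = (1/3)*(-726) = -242)
g(76) - b = (200 + 76**2 + 29*76) - 1*(-242) = (200 + 5776 + 2204) + 242 = 8180 + 242 = 8422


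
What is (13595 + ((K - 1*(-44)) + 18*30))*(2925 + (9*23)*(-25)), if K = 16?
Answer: -31938750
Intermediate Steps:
(13595 + ((K - 1*(-44)) + 18*30))*(2925 + (9*23)*(-25)) = (13595 + ((16 - 1*(-44)) + 18*30))*(2925 + (9*23)*(-25)) = (13595 + ((16 + 44) + 540))*(2925 + 207*(-25)) = (13595 + (60 + 540))*(2925 - 5175) = (13595 + 600)*(-2250) = 14195*(-2250) = -31938750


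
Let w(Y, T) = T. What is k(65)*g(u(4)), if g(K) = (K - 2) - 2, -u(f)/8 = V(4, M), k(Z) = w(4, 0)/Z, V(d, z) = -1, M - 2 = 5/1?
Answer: 0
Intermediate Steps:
M = 7 (M = 2 + 5/1 = 2 + 5*1 = 2 + 5 = 7)
k(Z) = 0 (k(Z) = 0/Z = 0)
u(f) = 8 (u(f) = -8*(-1) = 8)
g(K) = -4 + K (g(K) = (-2 + K) - 2 = -4 + K)
k(65)*g(u(4)) = 0*(-4 + 8) = 0*4 = 0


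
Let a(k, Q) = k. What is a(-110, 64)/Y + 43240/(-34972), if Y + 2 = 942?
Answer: -1112313/821842 ≈ -1.3534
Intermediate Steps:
Y = 940 (Y = -2 + 942 = 940)
a(-110, 64)/Y + 43240/(-34972) = -110/940 + 43240/(-34972) = -110*1/940 + 43240*(-1/34972) = -11/94 - 10810/8743 = -1112313/821842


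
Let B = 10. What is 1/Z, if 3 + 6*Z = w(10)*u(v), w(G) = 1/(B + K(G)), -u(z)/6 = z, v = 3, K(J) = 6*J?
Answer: -35/19 ≈ -1.8421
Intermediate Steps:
u(z) = -6*z
w(G) = 1/(10 + 6*G)
Z = -19/35 (Z = -½ + ((1/(2*(5 + 3*10)))*(-6*3))/6 = -½ + ((1/(2*(5 + 30)))*(-18))/6 = -½ + (((½)/35)*(-18))/6 = -½ + (((½)*(1/35))*(-18))/6 = -½ + ((1/70)*(-18))/6 = -½ + (⅙)*(-9/35) = -½ - 3/70 = -19/35 ≈ -0.54286)
1/Z = 1/(-19/35) = -35/19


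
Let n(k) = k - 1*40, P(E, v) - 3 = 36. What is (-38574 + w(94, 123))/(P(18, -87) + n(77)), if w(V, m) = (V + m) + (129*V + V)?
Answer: -26137/76 ≈ -343.91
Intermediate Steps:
P(E, v) = 39 (P(E, v) = 3 + 36 = 39)
n(k) = -40 + k (n(k) = k - 40 = -40 + k)
w(V, m) = m + 131*V (w(V, m) = (V + m) + 130*V = m + 131*V)
(-38574 + w(94, 123))/(P(18, -87) + n(77)) = (-38574 + (123 + 131*94))/(39 + (-40 + 77)) = (-38574 + (123 + 12314))/(39 + 37) = (-38574 + 12437)/76 = -26137*1/76 = -26137/76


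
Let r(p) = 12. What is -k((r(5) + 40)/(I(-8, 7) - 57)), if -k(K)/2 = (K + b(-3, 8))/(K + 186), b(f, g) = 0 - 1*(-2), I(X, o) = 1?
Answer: 30/2591 ≈ 0.011579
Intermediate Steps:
b(f, g) = 2 (b(f, g) = 0 + 2 = 2)
k(K) = -2*(2 + K)/(186 + K) (k(K) = -2*(K + 2)/(K + 186) = -2*(2 + K)/(186 + K))
-k((r(5) + 40)/(I(-8, 7) - 57)) = -2*(-2 - (12 + 40)/(1 - 57))/(186 + (12 + 40)/(1 - 57)) = -2*(-2 - 52/(-56))/(186 + 52/(-56)) = -2*(-2 - 52*(-1)/56)/(186 + 52*(-1/56)) = -2*(-2 - 1*(-13/14))/(186 - 13/14) = -2*(-2 + 13/14)/2591/14 = -2*14*(-15)/(2591*14) = -1*(-30/2591) = 30/2591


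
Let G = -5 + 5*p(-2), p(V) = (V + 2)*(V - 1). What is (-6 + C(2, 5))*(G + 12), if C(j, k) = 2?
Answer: -28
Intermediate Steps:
p(V) = (-1 + V)*(2 + V) (p(V) = (2 + V)*(-1 + V) = (-1 + V)*(2 + V))
G = -5 (G = -5 + 5*(-2 - 2 + (-2)**2) = -5 + 5*(-2 - 2 + 4) = -5 + 5*0 = -5 + 0 = -5)
(-6 + C(2, 5))*(G + 12) = (-6 + 2)*(-5 + 12) = -4*7 = -28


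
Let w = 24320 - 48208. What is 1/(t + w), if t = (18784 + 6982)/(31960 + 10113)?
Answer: -42073/1005014058 ≈ -4.1863e-5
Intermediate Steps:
w = -23888
t = 25766/42073 ≈ 0.61241
1/(t + w) = 1/(25766/42073 - 23888) = 1/(-1005014058/42073) = -42073/1005014058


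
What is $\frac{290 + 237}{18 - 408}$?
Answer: $- \frac{527}{390} \approx -1.3513$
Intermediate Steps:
$\frac{290 + 237}{18 - 408} = \frac{527}{-390} = 527 \left(- \frac{1}{390}\right) = - \frac{527}{390}$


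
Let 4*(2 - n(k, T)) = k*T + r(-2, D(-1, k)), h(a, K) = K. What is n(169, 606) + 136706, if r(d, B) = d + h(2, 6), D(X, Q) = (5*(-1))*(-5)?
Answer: 222207/2 ≈ 1.1110e+5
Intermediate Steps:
D(X, Q) = 25 (D(X, Q) = -5*(-5) = 25)
r(d, B) = 6 + d (r(d, B) = d + 6 = 6 + d)
n(k, T) = 1 - T*k/4 (n(k, T) = 2 - (k*T + (6 - 2))/4 = 2 - (T*k + 4)/4 = 2 - (4 + T*k)/4 = 2 + (-1 - T*k/4) = 1 - T*k/4)
n(169, 606) + 136706 = (1 - ¼*606*169) + 136706 = (1 - 51207/2) + 136706 = -51205/2 + 136706 = 222207/2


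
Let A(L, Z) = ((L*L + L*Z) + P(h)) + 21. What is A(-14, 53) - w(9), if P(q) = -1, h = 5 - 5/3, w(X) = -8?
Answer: -518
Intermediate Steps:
h = 10/3 (h = 5 - 5/3 = 10/3 ≈ 3.3333)
A(L, Z) = 20 + L² + L*Z (A(L, Z) = ((L*L + L*Z) - 1) + 21 = ((L² + L*Z) - 1) + 21 = (-1 + L² + L*Z) + 21 = 20 + L² + L*Z)
A(-14, 53) - w(9) = (20 + (-14)² - 14*53) - 1*(-8) = (20 + 196 - 742) + 8 = -526 + 8 = -518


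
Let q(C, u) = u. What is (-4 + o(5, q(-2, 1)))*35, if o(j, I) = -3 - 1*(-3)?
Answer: -140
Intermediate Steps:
o(j, I) = 0 (o(j, I) = -3 + 3 = 0)
(-4 + o(5, q(-2, 1)))*35 = (-4 + 0)*35 = -4*35 = -140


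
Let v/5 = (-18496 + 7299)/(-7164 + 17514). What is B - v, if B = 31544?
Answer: 65307277/2070 ≈ 31549.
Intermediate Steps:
v = -11197/2070 (v = 5*((-18496 + 7299)/(-7164 + 17514)) = 5*(-11197/10350) = -11197/2070 ≈ -5.4092)
B - v = 31544 - 1*(-11197/2070) = 31544 + 11197/2070 = 65307277/2070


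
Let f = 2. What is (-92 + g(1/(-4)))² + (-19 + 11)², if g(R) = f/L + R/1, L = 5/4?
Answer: 3312569/400 ≈ 8281.4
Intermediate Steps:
L = 5/4 (L = 5*(¼) = 5/4 ≈ 1.2500)
g(R) = 8/5 + R (g(R) = 2/(5/4) + R/1 = 2*(⅘) + R*1 = 8/5 + R)
(-92 + g(1/(-4)))² + (-19 + 11)² = (-92 + (8/5 + 1/(-4)))² + (-19 + 11)² = (-92 + (8/5 - ¼))² + (-8)² = (-92 + 27/20)² + 64 = (-1813/20)² + 64 = 3286969/400 + 64 = 3312569/400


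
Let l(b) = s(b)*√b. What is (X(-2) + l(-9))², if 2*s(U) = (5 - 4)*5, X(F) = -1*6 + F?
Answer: 31/4 - 120*I ≈ 7.75 - 120.0*I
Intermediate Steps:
X(F) = -6 + F
s(U) = 5/2 (s(U) = ((5 - 4)*5)/2 = (1*5)/2 = (½)*5 = 5/2)
l(b) = 5*√b/2
(X(-2) + l(-9))² = ((-6 - 2) + 5*√(-9)/2)² = (-8 + 5*(3*I)/2)² = (-8 + 15*I/2)²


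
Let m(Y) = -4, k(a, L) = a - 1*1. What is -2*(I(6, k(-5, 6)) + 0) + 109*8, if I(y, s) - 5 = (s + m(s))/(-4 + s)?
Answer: 860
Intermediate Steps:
k(a, L) = -1 + a (k(a, L) = a - 1 = -1 + a)
I(y, s) = 6 (I(y, s) = 5 + (s - 4)/(-4 + s) = 5 + (-4 + s)/(-4 + s) = 5 + 1 = 6)
-2*(I(6, k(-5, 6)) + 0) + 109*8 = -2*(6 + 0) + 109*8 = -2*6 + 872 = -12 + 872 = 860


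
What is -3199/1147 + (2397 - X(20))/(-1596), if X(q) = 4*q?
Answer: -1109029/261516 ≈ -4.2408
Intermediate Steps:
-3199/1147 + (2397 - X(20))/(-1596) = -3199/1147 + (2397 - 4*20)/(-1596) = -3199*1/1147 + (2397 - 1*80)*(-1/1596) = -3199/1147 + (2397 - 80)*(-1/1596) = -3199/1147 + 2317*(-1/1596) = -3199/1147 - 331/228 = -1109029/261516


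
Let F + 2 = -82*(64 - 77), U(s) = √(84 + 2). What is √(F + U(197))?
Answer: √(1064 + √86) ≈ 32.761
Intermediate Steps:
U(s) = √86
F = 1064 (F = -2 - 82*(64 - 77) = -2 - 82*(-13) = -2 + 1066 = 1064)
√(F + U(197)) = √(1064 + √86)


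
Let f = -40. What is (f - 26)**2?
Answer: 4356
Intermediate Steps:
(f - 26)**2 = (-40 - 26)**2 = (-66)**2 = 4356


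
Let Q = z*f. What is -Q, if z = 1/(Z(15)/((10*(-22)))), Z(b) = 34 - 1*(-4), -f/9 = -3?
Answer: 2970/19 ≈ 156.32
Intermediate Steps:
f = 27 (f = -9*(-3) = 27)
Z(b) = 38 (Z(b) = 34 + 4 = 38)
z = -110/19 (z = 1/(38/((10*(-22)))) = 1/(38/(-220)) = 1/(38*(-1/220)) = 1/(-19/110) = -110/19 ≈ -5.7895)
Q = -2970/19 (Q = -110/19*27 = -2970/19 ≈ -156.32)
-Q = -1*(-2970/19) = 2970/19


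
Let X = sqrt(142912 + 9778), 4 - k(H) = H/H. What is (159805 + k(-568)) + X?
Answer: 159808 + sqrt(152690) ≈ 1.6020e+5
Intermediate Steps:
k(H) = 3 (k(H) = 4 - H/H = 4 - 1*1 = 4 - 1 = 3)
X = sqrt(152690) ≈ 390.76
(159805 + k(-568)) + X = (159805 + 3) + sqrt(152690) = 159808 + sqrt(152690)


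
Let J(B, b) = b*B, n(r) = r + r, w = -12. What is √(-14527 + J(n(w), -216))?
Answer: I*√9343 ≈ 96.659*I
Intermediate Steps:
n(r) = 2*r
J(B, b) = B*b
√(-14527 + J(n(w), -216)) = √(-14527 + (2*(-12))*(-216)) = √(-14527 - 24*(-216)) = √(-14527 + 5184) = √(-9343) = I*√9343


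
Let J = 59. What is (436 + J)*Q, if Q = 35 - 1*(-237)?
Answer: 134640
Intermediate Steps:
Q = 272 (Q = 35 + 237 = 272)
(436 + J)*Q = (436 + 59)*272 = 495*272 = 134640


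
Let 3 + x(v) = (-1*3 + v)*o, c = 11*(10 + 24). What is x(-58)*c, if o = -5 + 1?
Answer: 90134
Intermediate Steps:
o = -4
c = 374 (c = 11*34 = 374)
x(v) = 9 - 4*v (x(v) = -3 + (-1*3 + v)*(-4) = -3 + (-3 + v)*(-4) = -3 + (12 - 4*v) = 9 - 4*v)
x(-58)*c = (9 - 4*(-58))*374 = (9 + 232)*374 = 241*374 = 90134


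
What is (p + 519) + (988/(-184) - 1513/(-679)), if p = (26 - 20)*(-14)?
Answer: 13488675/31234 ≈ 431.86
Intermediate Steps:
p = -84 (p = 6*(-14) = -84)
(p + 519) + (988/(-184) - 1513/(-679)) = (-84 + 519) + (988/(-184) - 1513/(-679)) = 435 + (988*(-1/184) - 1513*(-1/679)) = 435 + (-247/46 + 1513/679) = 435 - 98115/31234 = 13488675/31234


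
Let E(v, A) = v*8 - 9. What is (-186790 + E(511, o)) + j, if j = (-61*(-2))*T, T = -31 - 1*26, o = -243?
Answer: -189665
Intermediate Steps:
T = -57 (T = -31 - 26 = -57)
E(v, A) = -9 + 8*v (E(v, A) = 8*v - 9 = -9 + 8*v)
j = -6954 (j = -61*(-2)*(-57) = 122*(-57) = -6954)
(-186790 + E(511, o)) + j = (-186790 + (-9 + 8*511)) - 6954 = (-186790 + (-9 + 4088)) - 6954 = (-186790 + 4079) - 6954 = -182711 - 6954 = -189665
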